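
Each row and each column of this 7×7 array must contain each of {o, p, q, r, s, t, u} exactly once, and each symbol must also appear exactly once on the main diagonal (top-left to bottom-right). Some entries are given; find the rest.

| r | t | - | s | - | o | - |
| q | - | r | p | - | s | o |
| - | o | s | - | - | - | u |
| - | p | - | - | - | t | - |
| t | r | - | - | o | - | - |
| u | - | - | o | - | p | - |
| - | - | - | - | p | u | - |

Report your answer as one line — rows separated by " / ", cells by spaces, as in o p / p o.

row 2 has {o,p,q,r,s}; column 2 has {o,p,r,t}; the diagonal has {o,p,r,s} — only u is left for (r2,c2).
row 2 has {o,p,q,r,s,u}; column 5 has {o,p} — only t is left for (r2,c5).
row 3 has {o,s,u}; column 1 has {q,r,t,u} — only p is left for (r3,c1).
row 4 has {p,t}; column 4 has {o,p,s}; the diagonal has {o,p,r,s,u} — only q is left for (r4,c4).
row 5 has {o,r,t}; column 4 has {o,p,q,s} — only u is left for (r5,c4).
row 5 has {o,r,t,u}; column 6 has {o,p,s,t,u} — only q is left for (r5,c6).
row 7 has {p,u}; column 7 has {o,u}; the diagonal has {o,p,q,r,s,u} — only t is left for (r7,c7).
row 3 has {o,p,s,u}; column 6 has {o,p,q,s,t,u} — only r is left for (r3,c6).
row 5 has {o,q,r,t,u}; column 3 has {r,s} — only p is left for (r5,c3).
row 5 has {o,p,q,r,t,u}; column 7 has {o,t,u} — only s is left for (r5,c7).
row 7 has {p,t,u}; column 4 has {o,p,q,s,u} — only r is left for (r7,c4).
row 3 has {o,p,r,s,u}; column 4 has {o,p,q,r,s,u} — only t is left for (r3,c4).
row 3 has {o,p,r,s,t,u}; column 5 has {o,p,t} — only q is left for (r3,c5).
row 4 has {p,q,t}; column 7 has {o,s,t,u} — only r is left for (r4,c7).
row 6 has {o,p,u}; column 7 has {o,r,s,t,u} — only q is left for (r6,c7).
row 1 has {o,r,s,t}; column 5 has {o,p,q,t} — only u is left for (r1,c5).
row 1 has {o,r,s,t,u}; column 7 has {o,q,r,s,t,u} — only p is left for (r1,c7).
row 4 has {p,q,r,t}; column 5 has {o,p,q,t,u} — only s is left for (r4,c5).
row 6 has {o,p,q,u}; column 2 has {o,p,r,t,u} — only s is left for (r6,c2).
row 6 has {o,p,q,s,u}; column 3 has {p,r,s} — only t is left for (r6,c3).
row 6 has {o,p,q,s,t,u}; column 5 has {o,p,q,s,t,u} — only r is left for (r6,c5).
row 7 has {p,r,t,u}; column 2 has {o,p,r,s,t,u} — only q is left for (r7,c2).
row 7 has {p,q,r,t,u}; column 3 has {p,r,s,t} — only o is left for (r7,c3).
row 1 has {o,p,r,s,t,u}; column 3 has {o,p,r,s,t} — only q is left for (r1,c3).
row 4 has {p,q,r,s,t}; column 1 has {p,q,r,t,u} — only o is left for (r4,c1).
row 4 has {o,p,q,r,s,t}; column 3 has {o,p,q,r,s,t} — only u is left for (r4,c3).
row 7 has {o,p,q,r,t,u}; column 1 has {o,p,q,r,t,u} — only s is left for (r7,c1).

r t q s u o p / q u r p t s o / p o s t q r u / o p u q s t r / t r p u o q s / u s t o r p q / s q o r p u t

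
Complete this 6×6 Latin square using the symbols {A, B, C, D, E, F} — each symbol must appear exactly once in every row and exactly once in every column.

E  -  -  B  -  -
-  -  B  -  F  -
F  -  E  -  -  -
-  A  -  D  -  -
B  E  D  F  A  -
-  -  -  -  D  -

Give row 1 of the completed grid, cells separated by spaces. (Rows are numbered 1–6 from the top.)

E F A B C D

Cell (r1,c5): row 1 has {B,E}; column 5 has {A,D,F} → C.
Cell (r3,c5): row 3 has {E,F}; column 5 has {A,C,D,F} → B.
Cell (r4,c1): row 4 has {A,D}; column 1 has {B,E,F} → C.
Cell (r4,c3): row 4 has {A,C,D}; column 3 has {B,D,E} → F.
Cell (r4,c5): row 4 has {A,C,D,F}; column 5 has {A,B,C,D,F} → E.
Cell (r4,c6): row 4 has {A,C,D,E,F}; column 6 is empty so far → B.
Cell (r5,c6): row 5 has {A,B,D,E,F}; column 6 has {B} → C.
Cell (r6,c1): row 6 has {D}; column 1 has {B,C,E,F} → A.
Cell (r6,c3): row 6 has {A,D}; column 3 has {B,D,E,F} → C.
Cell (r6,c4): row 6 has {A,C,D}; column 4 has {B,D,F} → E.
Cell (r6,c6): row 6 has {A,C,D,E}; column 6 has {B,C} → F.
Cell (r1,c3): row 1 has {B,C,E}; column 3 has {B,C,D,E,F} → A.
Cell (r1,c6): row 1 has {A,B,C,E}; column 6 has {B,C,F} → D.
Cell (r2,c1): row 2 has {B,F}; column 1 has {A,B,C,E,F} → D.
Cell (r2,c2): row 2 has {B,D,F}; column 2 has {A,E} → C.
Cell (r2,c4): row 2 has {B,C,D,F}; column 4 has {B,D,E,F} → A.
Cell (r2,c6): row 2 has {A,B,C,D,F}; column 6 has {B,C,D,F} → E.
Cell (r3,c2): row 3 has {B,E,F}; column 2 has {A,C,E} → D.
Cell (r3,c4): row 3 has {B,D,E,F}; column 4 has {A,B,D,E,F} → C.
Cell (r3,c6): row 3 has {B,C,D,E,F}; column 6 has {B,C,D,E,F} → A.
Cell (r6,c2): row 6 has {A,C,D,E,F}; column 2 has {A,C,D,E} → B.
Cell (r1,c2): row 1 has {A,B,C,D,E}; column 2 has {A,B,C,D,E} → F.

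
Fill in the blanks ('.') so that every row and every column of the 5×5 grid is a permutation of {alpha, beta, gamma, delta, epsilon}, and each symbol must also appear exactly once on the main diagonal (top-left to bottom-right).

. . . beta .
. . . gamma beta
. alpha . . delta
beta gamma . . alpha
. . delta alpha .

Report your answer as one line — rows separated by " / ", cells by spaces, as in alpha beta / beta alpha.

row 3 has {alpha,delta}; column 4 has {alpha,beta,gamma} — only epsilon is left for (r3,c4).
row 4 has {alpha,beta,gamma}; column 3 has {delta} — only epsilon is left for (r4,c3).
row 4 has {alpha,beta,gamma,epsilon}; column 4 has {alpha,beta,gamma,epsilon}; the diagonal is empty so far — only delta is left for (r4,c4).
row 2 has {beta,gamma}; column 2 has {alpha,gamma}; the diagonal has {delta} — only epsilon is left for (r2,c2).
row 2 has {beta,gamma,epsilon}; column 3 has {delta,epsilon} — only alpha is left for (r2,c3).
row 3 has {alpha,delta,epsilon}; column 1 has {beta} — only gamma is left for (r3,c1).
row 3 has {alpha,gamma,delta,epsilon}; column 3 has {alpha,delta,epsilon}; the diagonal has {delta,epsilon} — only beta is left for (r3,c3).
row 5 has {alpha,delta}; column 1 has {beta,gamma} — only epsilon is left for (r5,c1).
row 5 has {alpha,delta,epsilon}; column 2 has {alpha,gamma,epsilon} — only beta is left for (r5,c2).
row 5 has {alpha,beta,delta,epsilon}; column 5 has {alpha,beta,delta}; the diagonal has {beta,delta,epsilon} — only gamma is left for (r5,c5).
row 1 has {beta}; column 1 has {beta,gamma,epsilon}; the diagonal has {beta,gamma,delta,epsilon} — only alpha is left for (r1,c1).
row 1 has {alpha,beta}; column 2 has {alpha,beta,gamma,epsilon} — only delta is left for (r1,c2).
row 1 has {alpha,beta,delta}; column 3 has {alpha,beta,delta,epsilon} — only gamma is left for (r1,c3).
row 1 has {alpha,beta,gamma,delta}; column 5 has {alpha,beta,gamma,delta} — only epsilon is left for (r1,c5).
row 2 has {alpha,beta,gamma,epsilon}; column 1 has {alpha,beta,gamma,epsilon} — only delta is left for (r2,c1).

alpha delta gamma beta epsilon / delta epsilon alpha gamma beta / gamma alpha beta epsilon delta / beta gamma epsilon delta alpha / epsilon beta delta alpha gamma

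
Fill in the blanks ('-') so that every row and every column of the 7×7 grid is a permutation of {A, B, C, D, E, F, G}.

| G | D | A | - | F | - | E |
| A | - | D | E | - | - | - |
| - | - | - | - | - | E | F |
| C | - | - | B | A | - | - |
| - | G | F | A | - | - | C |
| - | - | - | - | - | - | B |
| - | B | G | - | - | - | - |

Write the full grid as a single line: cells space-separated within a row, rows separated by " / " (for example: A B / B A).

(r1,c4) = C
(r1,c6) = B
(r2,c7) = G
(r4,c3) = E
(r4,c7) = D
(r5,c6) = D
(r6,c3) = C
(r7,c7) = A
(r3,c3) = B
(r4,c2) = F
(r4,c6) = G
(r2,c2) = C
(r2,c5) = B
(r2,c6) = F
(r3,c1) = D
(r3,c2) = A
(r3,c4) = G
(r3,c5) = C
(r5,c5) = E
(r6,c2) = E
(r6,c6) = A
(r7,c5) = D
(r7,c6) = C
(r5,c1) = B
(r6,c1) = F
(r6,c4) = D
(r6,c5) = G
(r7,c1) = E
(r7,c4) = F

G D A C F B E / A C D E B F G / D A B G C E F / C F E B A G D / B G F A E D C / F E C D G A B / E B G F D C A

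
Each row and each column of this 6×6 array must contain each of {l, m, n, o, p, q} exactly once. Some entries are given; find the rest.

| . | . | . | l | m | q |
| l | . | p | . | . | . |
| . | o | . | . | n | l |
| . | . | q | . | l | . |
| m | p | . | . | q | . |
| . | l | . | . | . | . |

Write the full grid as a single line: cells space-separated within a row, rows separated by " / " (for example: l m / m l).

p n o l m q / l q p m o n / q o m p n l / n m q o l p / m p l n q o / o l n q p m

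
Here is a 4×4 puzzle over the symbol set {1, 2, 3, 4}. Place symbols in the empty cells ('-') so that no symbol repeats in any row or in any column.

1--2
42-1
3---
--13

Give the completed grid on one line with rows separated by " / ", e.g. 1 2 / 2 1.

1 3 4 2 / 4 2 3 1 / 3 1 2 4 / 2 4 1 3

(r2,c3) = 3
(r3,c4) = 4
(r4,c1) = 2
(r4,c2) = 4
(r1,c2) = 3
(r1,c3) = 4
(r3,c2) = 1
(r3,c3) = 2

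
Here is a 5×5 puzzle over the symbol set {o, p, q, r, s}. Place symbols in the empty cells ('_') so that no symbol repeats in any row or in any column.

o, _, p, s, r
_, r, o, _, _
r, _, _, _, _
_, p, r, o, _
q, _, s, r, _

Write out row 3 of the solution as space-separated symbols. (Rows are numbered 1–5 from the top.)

Cell (r1,c2): row 1 has {o,p,r,s}; column 2 has {p,r} → q.
Cell (r3,c3): row 3 has {r}; column 3 has {o,p,r,s} → q.
Cell (r3,c4): row 3 has {q,r}; column 4 has {o,r,s} → p.
Cell (r4,c1): row 4 has {o,p,r}; column 1 has {o,q,r} → s.
Cell (r4,c5): row 4 has {o,p,r,s}; column 5 has {r} → q.
Cell (r5,c2): row 5 has {q,r,s}; column 2 has {p,q,r} → o.
Cell (r5,c5): row 5 has {o,q,r,s}; column 5 has {q,r} → p.
Cell (r2,c1): row 2 has {o,r}; column 1 has {o,q,r,s} → p.
Cell (r2,c4): row 2 has {o,p,r}; column 4 has {o,p,r,s} → q.
Cell (r2,c5): row 2 has {o,p,q,r}; column 5 has {p,q,r} → s.
Cell (r3,c2): row 3 has {p,q,r}; column 2 has {o,p,q,r} → s.
Cell (r3,c5): row 3 has {p,q,r,s}; column 5 has {p,q,r,s} → o.

r s q p o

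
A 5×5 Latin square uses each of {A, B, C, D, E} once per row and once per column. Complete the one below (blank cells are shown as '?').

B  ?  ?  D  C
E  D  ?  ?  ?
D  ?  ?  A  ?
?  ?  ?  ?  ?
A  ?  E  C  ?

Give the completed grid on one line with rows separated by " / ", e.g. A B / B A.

At row 1, column 3: row 1 has {B,C,D}; column 3 has {E}; that leaves A.
At row 2, column 4: row 2 has {D,E}; column 4 has {A,C,D}; that leaves B.
At row 2, column 5: row 2 has {B,D,E}; column 5 has {C}; that leaves A.
At row 4, column 1: row 4 is empty so far; column 1 has {A,B,D,E}; that leaves C.
At row 4, column 4: row 4 has {C}; column 4 has {A,B,C,D}; that leaves E.
At row 5, column 2: row 5 has {A,C,E}; column 2 has {D}; that leaves B.
At row 5, column 5: row 5 has {A,B,C,E}; column 5 has {A,C}; that leaves D.
At row 1, column 2: row 1 has {A,B,C,D}; column 2 has {B,D}; that leaves E.
At row 2, column 3: row 2 has {A,B,D,E}; column 3 has {A,E}; that leaves C.
At row 3, column 2: row 3 has {A,D}; column 2 has {B,D,E}; that leaves C.
At row 3, column 3: row 3 has {A,C,D}; column 3 has {A,C,E}; that leaves B.
At row 3, column 5: row 3 has {A,B,C,D}; column 5 has {A,C,D}; that leaves E.
At row 4, column 2: row 4 has {C,E}; column 2 has {B,C,D,E}; that leaves A.
At row 4, column 3: row 4 has {A,C,E}; column 3 has {A,B,C,E}; that leaves D.
At row 4, column 5: row 4 has {A,C,D,E}; column 5 has {A,C,D,E}; that leaves B.

B E A D C / E D C B A / D C B A E / C A D E B / A B E C D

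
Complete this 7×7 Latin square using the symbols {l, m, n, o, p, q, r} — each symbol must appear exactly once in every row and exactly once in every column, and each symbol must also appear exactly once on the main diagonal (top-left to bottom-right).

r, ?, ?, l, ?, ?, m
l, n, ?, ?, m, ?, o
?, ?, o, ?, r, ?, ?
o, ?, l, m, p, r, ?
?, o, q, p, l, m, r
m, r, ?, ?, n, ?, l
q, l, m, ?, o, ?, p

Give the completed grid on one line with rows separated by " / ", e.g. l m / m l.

(r1,c5): row 1 has {l,m,r}; column 5 has {l,m,n,o,p,r}, so it must be q.
(r4,c2): row 4 has {l,m,o,p,r}; column 2 has {l,n,o,r}, so it must be q.
(r4,c7): row 4 has {l,m,o,p,q,r}; column 7 has {l,m,o,p,r}, so it must be n.
(r5,c1): row 5 has {l,m,o,p,q,r}; column 1 has {l,m,o,q,r}, so it must be n.
(r6,c3): row 6 has {l,m,n,r}; column 3 has {l,m,o,q}, so it must be p.
(r6,c6): row 6 has {l,m,n,p,r}; column 6 has {m,r}; the diagonal has {l,m,n,o,p,r}, so it must be q.
(r7,c6): row 7 has {l,m,o,p,q}; column 6 has {m,q,r}, so it must be n.
(r1,c2): row 1 has {l,m,q,r}; column 2 has {l,n,o,q,r}, so it must be p.
(r1,c3): row 1 has {l,m,p,q,r}; column 3 has {l,m,o,p,q}, so it must be n.
(r1,c6): row 1 has {l,m,n,p,q,r}; column 6 has {m,n,q,r}, so it must be o.
(r2,c3): row 2 has {l,m,n,o}; column 3 has {l,m,n,o,p,q}, so it must be r.
(r2,c4): row 2 has {l,m,n,o,r}; column 4 has {l,m,p}, so it must be q.
(r2,c6): row 2 has {l,m,n,o,q,r}; column 6 has {m,n,o,q,r}, so it must be p.
(r3,c1): row 3 has {o,r}; column 1 has {l,m,n,o,q,r}, so it must be p.
(r3,c2): row 3 has {o,p,r}; column 2 has {l,n,o,p,q,r}, so it must be m.
(r3,c4): row 3 has {m,o,p,r}; column 4 has {l,m,p,q}, so it must be n.
(r3,c6): row 3 has {m,n,o,p,r}; column 6 has {m,n,o,p,q,r}, so it must be l.
(r3,c7): row 3 has {l,m,n,o,p,r}; column 7 has {l,m,n,o,p,r}, so it must be q.
(r6,c4): row 6 has {l,m,n,p,q,r}; column 4 has {l,m,n,p,q}, so it must be o.
(r7,c4): row 7 has {l,m,n,o,p,q}; column 4 has {l,m,n,o,p,q}, so it must be r.

r p n l q o m / l n r q m p o / p m o n r l q / o q l m p r n / n o q p l m r / m r p o n q l / q l m r o n p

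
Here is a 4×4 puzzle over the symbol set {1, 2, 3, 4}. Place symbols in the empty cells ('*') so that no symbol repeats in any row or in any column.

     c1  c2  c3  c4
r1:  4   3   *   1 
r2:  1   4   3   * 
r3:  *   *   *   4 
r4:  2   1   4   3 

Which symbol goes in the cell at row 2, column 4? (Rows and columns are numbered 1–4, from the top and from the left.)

2

(r1,c3) = 2
(r2,c4) = 2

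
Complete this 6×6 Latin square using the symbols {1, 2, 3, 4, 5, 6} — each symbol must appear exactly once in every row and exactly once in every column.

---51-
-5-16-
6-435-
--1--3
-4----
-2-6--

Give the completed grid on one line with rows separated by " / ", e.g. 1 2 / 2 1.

4 3 2 5 1 6 / 2 5 3 1 6 4 / 6 1 4 3 5 2 / 5 6 1 4 2 3 / 1 4 6 2 3 5 / 3 2 5 6 4 1

At row 3, column 2: row 3 has {3,4,5,6}; column 2 has {2,4,5}; that leaves 1.
At row 3, column 6: row 3 has {1,3,4,5,6}; column 6 has {3}; that leaves 2.
At row 4, column 2: row 4 has {1,3}; column 2 has {1,2,4,5}; that leaves 6.
At row 5, column 4: row 5 has {4}; column 4 has {1,3,5,6}; that leaves 2.
At row 5, column 5: row 5 has {2,4}; column 5 has {1,5,6}; that leaves 3.
At row 6, column 5: row 6 has {2,6}; column 5 has {1,3,5,6}; that leaves 4.
At row 1, column 2: row 1 has {1,5}; column 2 has {1,2,4,5,6}; that leaves 3.
At row 2, column 6: row 2 has {1,5,6}; column 6 has {2,3}; that leaves 4.
At row 4, column 4: row 4 has {1,3,6}; column 4 has {1,2,3,5,6}; that leaves 4.
At row 4, column 5: row 4 has {1,3,4,6}; column 5 has {1,3,4,5,6}; that leaves 2.
At row 1, column 6: row 1 has {1,3,5}; column 6 has {2,3,4}; that leaves 6.
At row 4, column 1: row 4 has {1,2,3,4,6}; column 1 has {6}; that leaves 5.
At row 5, column 1: row 5 has {2,3,4}; column 1 has {5,6}; that leaves 1.
At row 5, column 6: row 5 has {1,2,3,4}; column 6 has {2,3,4,6}; that leaves 5.
At row 6, column 1: row 6 has {2,4,6}; column 1 has {1,5,6}; that leaves 3.
At row 6, column 3: row 6 has {2,3,4,6}; column 3 has {1,4}; that leaves 5.
At row 6, column 6: row 6 has {2,3,4,5,6}; column 6 has {2,3,4,5,6}; that leaves 1.
At row 1, column 3: row 1 has {1,3,5,6}; column 3 has {1,4,5}; that leaves 2.
At row 2, column 1: row 2 has {1,4,5,6}; column 1 has {1,3,5,6}; that leaves 2.
At row 2, column 3: row 2 has {1,2,4,5,6}; column 3 has {1,2,4,5}; that leaves 3.
At row 5, column 3: row 5 has {1,2,3,4,5}; column 3 has {1,2,3,4,5}; that leaves 6.
At row 1, column 1: row 1 has {1,2,3,5,6}; column 1 has {1,2,3,5,6}; that leaves 4.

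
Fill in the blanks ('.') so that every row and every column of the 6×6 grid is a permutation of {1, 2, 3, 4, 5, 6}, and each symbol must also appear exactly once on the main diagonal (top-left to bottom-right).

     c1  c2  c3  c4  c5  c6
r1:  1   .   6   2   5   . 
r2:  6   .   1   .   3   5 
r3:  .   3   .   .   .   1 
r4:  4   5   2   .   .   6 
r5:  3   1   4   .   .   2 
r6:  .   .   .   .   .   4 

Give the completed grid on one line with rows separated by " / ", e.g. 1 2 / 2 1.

1 4 6 2 5 3 / 6 2 1 4 3 5 / 2 3 5 6 4 1 / 4 5 2 3 1 6 / 3 1 4 5 6 2 / 5 6 3 1 2 4

(r1,c2) = 4
(r1,c6) = 3
(r2,c2) = 2
(r2,c4) = 4
(r3,c3) = 5
(r3,c4) = 6
(r4,c4) = 3
(r4,c5) = 1
(r5,c4) = 5
(r5,c5) = 6
(r6,c2) = 6
(r6,c3) = 3
(r6,c4) = 1
(r6,c5) = 2
(r3,c1) = 2
(r3,c5) = 4
(r6,c1) = 5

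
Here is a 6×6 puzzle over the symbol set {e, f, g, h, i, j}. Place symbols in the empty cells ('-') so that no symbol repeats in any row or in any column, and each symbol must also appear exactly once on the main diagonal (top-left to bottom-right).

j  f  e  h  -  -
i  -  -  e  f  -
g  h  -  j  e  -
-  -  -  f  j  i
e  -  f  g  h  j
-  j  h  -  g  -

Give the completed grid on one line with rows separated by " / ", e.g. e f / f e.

(r1,c5) = i
(r1,c6) = g
(r2,c2) = g
(r2,c3) = j
(r2,c6) = h
(r3,c3) = i
(r3,c6) = f
(r4,c1) = h
(r4,c2) = e
(r4,c3) = g
(r5,c2) = i
(r6,c1) = f
(r6,c4) = i
(r6,c6) = e

j f e h i g / i g j e f h / g h i j e f / h e g f j i / e i f g h j / f j h i g e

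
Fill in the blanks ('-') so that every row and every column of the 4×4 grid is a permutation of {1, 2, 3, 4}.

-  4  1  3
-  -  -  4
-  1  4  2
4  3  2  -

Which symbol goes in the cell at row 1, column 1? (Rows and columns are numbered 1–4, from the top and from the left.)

2

(r1,c1): row 1 has {1,3,4}; column 1 has {4}, so it must be 2.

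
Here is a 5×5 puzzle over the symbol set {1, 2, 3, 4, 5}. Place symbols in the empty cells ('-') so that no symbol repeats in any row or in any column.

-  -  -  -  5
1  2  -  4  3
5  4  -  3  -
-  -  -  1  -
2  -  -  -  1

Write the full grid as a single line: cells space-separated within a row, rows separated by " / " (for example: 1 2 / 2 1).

4 1 3 2 5 / 1 2 5 4 3 / 5 4 1 3 2 / 3 5 2 1 4 / 2 3 4 5 1

row 1 has {5}; column 4 has {1,3,4} — only 2 is left for (r1,c4).
row 2 has {1,2,3,4}; column 3 is empty so far — only 5 is left for (r2,c3).
row 3 has {3,4,5}; column 5 has {1,3,5} — only 2 is left for (r3,c5).
row 4 has {1}; column 5 has {1,2,3,5} — only 4 is left for (r4,c5).
row 5 has {1,2}; column 4 has {1,2,3,4} — only 5 is left for (r5,c4).
row 3 has {2,3,4,5}; column 3 has {5} — only 1 is left for (r3,c3).
row 4 has {1,4}; column 1 has {1,2,5} — only 3 is left for (r4,c1).
row 4 has {1,3,4}; column 2 has {2,4} — only 5 is left for (r4,c2).
row 4 has {1,3,4,5}; column 3 has {1,5} — only 2 is left for (r4,c3).
row 5 has {1,2,5}; column 2 has {2,4,5} — only 3 is left for (r5,c2).
row 5 has {1,2,3,5}; column 3 has {1,2,5} — only 4 is left for (r5,c3).
row 1 has {2,5}; column 1 has {1,2,3,5} — only 4 is left for (r1,c1).
row 1 has {2,4,5}; column 2 has {2,3,4,5} — only 1 is left for (r1,c2).
row 1 has {1,2,4,5}; column 3 has {1,2,4,5} — only 3 is left for (r1,c3).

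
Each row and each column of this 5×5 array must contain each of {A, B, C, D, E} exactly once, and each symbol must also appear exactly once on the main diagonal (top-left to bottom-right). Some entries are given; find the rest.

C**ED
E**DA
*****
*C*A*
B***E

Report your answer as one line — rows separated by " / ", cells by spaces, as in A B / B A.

(r2,c2): row 2 has {A,D,E}; column 2 has {C}; the diagonal has {A,C,E}, so it must be B.
(r2,c3): row 2 has {A,B,D,E}; column 3 is empty so far, so it must be C.
(r3,c3): row 3 is empty so far; column 3 has {C}; the diagonal has {A,B,C,E}, so it must be D.
(r4,c1): row 4 has {A,C}; column 1 has {B,C,E}, so it must be D.
(r4,c5): row 4 has {A,C,D}; column 5 has {A,D,E}, so it must be B.
(r5,c3): row 5 has {B,E}; column 3 has {C,D}, so it must be A.
(r5,c4): row 5 has {A,B,E}; column 4 has {A,D,E}, so it must be C.
(r1,c2): row 1 has {C,D,E}; column 2 has {B,C}, so it must be A.
(r1,c3): row 1 has {A,C,D,E}; column 3 has {A,C,D}, so it must be B.
(r3,c1): row 3 has {D}; column 1 has {B,C,D,E}, so it must be A.
(r3,c2): row 3 has {A,D}; column 2 has {A,B,C}, so it must be E.
(r3,c4): row 3 has {A,D,E}; column 4 has {A,C,D,E}, so it must be B.
(r3,c5): row 3 has {A,B,D,E}; column 5 has {A,B,D,E}, so it must be C.
(r4,c3): row 4 has {A,B,C,D}; column 3 has {A,B,C,D}, so it must be E.
(r5,c2): row 5 has {A,B,C,E}; column 2 has {A,B,C,E}, so it must be D.

C A B E D / E B C D A / A E D B C / D C E A B / B D A C E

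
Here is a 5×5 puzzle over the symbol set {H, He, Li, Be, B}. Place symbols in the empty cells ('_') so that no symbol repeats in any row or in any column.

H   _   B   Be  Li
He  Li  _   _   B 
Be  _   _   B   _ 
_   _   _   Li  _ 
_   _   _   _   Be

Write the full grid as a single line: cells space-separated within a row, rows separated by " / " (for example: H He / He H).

H He B Be Li / He Li Be H B / Be H Li B He / B Be He Li H / Li B H He Be

row 1 has {H,Li,Be,B}; column 2 has {Li} — only He is left for (r1,c2).
row 2 has {He,Li,B}; column 4 has {Li,Be,B} — only H is left for (r2,c4).
row 3 has {Be,B}; column 2 has {He,Li} — only H is left for (r3,c2).
row 3 has {H,Be,B}; column 5 has {Li,Be,B} — only He is left for (r3,c5).
row 4 has {Li}; column 1 has {H,He,Be} — only B is left for (r4,c1).
row 4 has {Li,B}; column 2 has {H,He,Li} — only Be is left for (r4,c2).
row 4 has {Li,Be,B}; column 5 has {He,Li,Be,B} — only H is left for (r4,c5).
row 5 has {Be}; column 1 has {H,He,Be,B} — only Li is left for (r5,c1).
row 5 has {Li,Be}; column 2 has {H,He,Li,Be} — only B is left for (r5,c2).
row 5 has {Li,Be,B}; column 4 has {H,Li,Be,B} — only He is left for (r5,c4).
row 2 has {H,He,Li,B}; column 3 has {B} — only Be is left for (r2,c3).
row 3 has {H,He,Be,B}; column 3 has {Be,B} — only Li is left for (r3,c3).
row 4 has {H,Li,Be,B}; column 3 has {Li,Be,B} — only He is left for (r4,c3).
row 5 has {He,Li,Be,B}; column 3 has {He,Li,Be,B} — only H is left for (r5,c3).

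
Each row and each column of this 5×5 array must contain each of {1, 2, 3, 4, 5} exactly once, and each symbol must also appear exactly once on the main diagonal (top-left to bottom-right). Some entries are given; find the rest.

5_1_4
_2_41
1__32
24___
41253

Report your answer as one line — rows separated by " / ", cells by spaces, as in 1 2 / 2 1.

At row 1, column 2: row 1 has {1,4,5}; column 2 has {1,2,4}; that leaves 3.
At row 1, column 4: row 1 has {1,3,4,5}; column 4 has {3,4,5}; that leaves 2.
At row 2, column 1: row 2 has {1,2,4}; column 1 has {1,2,4,5}; that leaves 3.
At row 2, column 3: row 2 has {1,2,3,4}; column 3 has {1,2}; that leaves 5.
At row 3, column 2: row 3 has {1,2,3}; column 2 has {1,2,3,4}; that leaves 5.
At row 3, column 3: row 3 has {1,2,3,5}; column 3 has {1,2,5}; the diagonal has {2,3,5}; that leaves 4.
At row 4, column 3: row 4 has {2,4}; column 3 has {1,2,4,5}; that leaves 3.
At row 4, column 4: row 4 has {2,3,4}; column 4 has {2,3,4,5}; the diagonal has {2,3,4,5}; that leaves 1.
At row 4, column 5: row 4 has {1,2,3,4}; column 5 has {1,2,3,4}; that leaves 5.

5 3 1 2 4 / 3 2 5 4 1 / 1 5 4 3 2 / 2 4 3 1 5 / 4 1 2 5 3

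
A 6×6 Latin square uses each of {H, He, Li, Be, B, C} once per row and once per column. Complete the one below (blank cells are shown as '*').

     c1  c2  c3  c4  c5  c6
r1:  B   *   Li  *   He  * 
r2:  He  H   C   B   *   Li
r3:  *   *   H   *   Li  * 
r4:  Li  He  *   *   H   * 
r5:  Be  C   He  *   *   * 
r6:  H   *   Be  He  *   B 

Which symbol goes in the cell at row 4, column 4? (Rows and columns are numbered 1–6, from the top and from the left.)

C

(r1,c2) = Be
(r2,c5) = Be
(r3,c1) = C
(r3,c2) = B
(r3,c4) = Be
(r3,c6) = He
(r4,c3) = B
(r4,c4) = C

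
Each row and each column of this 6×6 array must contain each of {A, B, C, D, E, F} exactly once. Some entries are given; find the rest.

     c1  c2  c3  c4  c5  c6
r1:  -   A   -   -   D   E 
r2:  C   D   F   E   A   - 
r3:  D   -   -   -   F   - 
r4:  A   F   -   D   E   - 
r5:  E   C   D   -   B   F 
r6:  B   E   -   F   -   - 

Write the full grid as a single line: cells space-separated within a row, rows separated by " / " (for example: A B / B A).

F A C B D E / C D F E A B / D B E C F A / A F B D E C / E C D A B F / B E A F C D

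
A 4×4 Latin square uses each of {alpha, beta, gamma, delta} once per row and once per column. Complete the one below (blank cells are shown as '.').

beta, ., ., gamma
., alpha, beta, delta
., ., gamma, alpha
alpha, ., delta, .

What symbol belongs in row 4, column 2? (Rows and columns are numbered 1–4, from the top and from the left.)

gamma

(r1,c2) = delta
(r1,c3) = alpha
(r2,c1) = gamma
(r3,c1) = delta
(r3,c2) = beta
(r4,c2) = gamma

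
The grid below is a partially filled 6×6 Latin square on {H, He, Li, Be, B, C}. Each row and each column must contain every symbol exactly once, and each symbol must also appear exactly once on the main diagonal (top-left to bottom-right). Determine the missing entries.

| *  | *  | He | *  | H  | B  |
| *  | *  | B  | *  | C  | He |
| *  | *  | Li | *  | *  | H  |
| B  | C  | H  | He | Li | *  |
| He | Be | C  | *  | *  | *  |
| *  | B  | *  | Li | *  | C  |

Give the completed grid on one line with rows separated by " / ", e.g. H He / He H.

(r1,c1) = Be
(r1,c2) = Li
(r1,c4) = C
(r2,c2) = H
(r2,c4) = Be
(r3,c1) = C
(r3,c2) = He
(r3,c4) = B
(r3,c5) = Be
(r4,c6) = Be
(r5,c4) = H
(r5,c5) = B
(r5,c6) = Li
(r6,c1) = H
(r6,c3) = Be
(r6,c5) = He
(r2,c1) = Li

Be Li He C H B / Li H B Be C He / C He Li B Be H / B C H He Li Be / He Be C H B Li / H B Be Li He C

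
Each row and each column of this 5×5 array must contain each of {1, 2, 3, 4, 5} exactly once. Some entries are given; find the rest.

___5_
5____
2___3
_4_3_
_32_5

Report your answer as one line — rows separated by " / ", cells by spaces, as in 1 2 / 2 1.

3 2 4 5 1 / 5 1 3 2 4 / 2 5 1 4 3 / 1 4 5 3 2 / 4 3 2 1 5

Cell (r4,c1): row 4 has {3,4}; column 1 has {2,5} → 1.
Cell (r4,c3): row 4 has {1,3,4}; column 3 has {2} → 5.
Cell (r4,c5): row 4 has {1,3,4,5}; column 5 has {3,5} → 2.
Cell (r5,c1): row 5 has {2,3,5}; column 1 has {1,2,5} → 4.
Cell (r5,c4): row 5 has {2,3,4,5}; column 4 has {3,5} → 1.
Cell (r1,c1): row 1 has {5}; column 1 has {1,2,4,5} → 3.
Cell (r3,c4): row 3 has {2,3}; column 4 has {1,3,5} → 4.
Cell (r2,c4): row 2 has {5}; column 4 has {1,3,4,5} → 2.
Cell (r3,c3): row 3 has {2,3,4}; column 3 has {2,5} → 1.
Cell (r1,c3): row 1 has {3,5}; column 3 has {1,2,5} → 4.
Cell (r1,c5): row 1 has {3,4,5}; column 5 has {2,3,5} → 1.
Cell (r2,c2): row 2 has {2,5}; column 2 has {3,4} → 1.
Cell (r2,c3): row 2 has {1,2,5}; column 3 has {1,2,4,5} → 3.
Cell (r2,c5): row 2 has {1,2,3,5}; column 5 has {1,2,3,5} → 4.
Cell (r3,c2): row 3 has {1,2,3,4}; column 2 has {1,3,4} → 5.
Cell (r1,c2): row 1 has {1,3,4,5}; column 2 has {1,3,4,5} → 2.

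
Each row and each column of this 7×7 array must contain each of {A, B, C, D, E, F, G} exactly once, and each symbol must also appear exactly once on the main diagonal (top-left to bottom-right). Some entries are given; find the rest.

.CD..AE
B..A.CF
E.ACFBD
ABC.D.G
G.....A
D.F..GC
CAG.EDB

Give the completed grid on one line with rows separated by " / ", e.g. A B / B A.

(r1,c1): row 1 has {A,C,D,E}; column 1 has {A,B,C,D,E,G}; the diagonal has {A,B,G}, so it must be F.
(r2,c3): row 2 has {A,B,C,F}; column 3 has {A,C,D,F,G}, so it must be E.
(r2,c5): row 2 has {A,B,C,E,F}; column 5 has {D,E,F}, so it must be G.
(r3,c2): row 3 has {A,B,C,D,E,F}; column 2 has {A,B,C}, so it must be G.
(r4,c4): row 4 has {A,B,C,D,G}; column 4 has {A,C}; the diagonal has {A,B,F,G}, so it must be E.
(r4,c6): row 4 has {A,B,C,D,E,G}; column 6 has {A,B,C,D,G}, so it must be F.
(r5,c3): row 5 has {A,G}; column 3 has {A,C,D,E,F,G}, so it must be B.
(r5,c5): row 5 has {A,B,G}; column 5 has {D,E,F,G}; the diagonal has {A,B,E,F,G}, so it must be C.
(r5,c6): row 5 has {A,B,C,G}; column 6 has {A,B,C,D,F,G}, so it must be E.
(r6,c2): row 6 has {C,D,F,G}; column 2 has {A,B,C,G}, so it must be E.
(r6,c4): row 6 has {C,D,E,F,G}; column 4 has {A,C,E}, so it must be B.
(r6,c5): row 6 has {B,C,D,E,F,G}; column 5 has {C,D,E,F,G}, so it must be A.
(r7,c4): row 7 has {A,B,C,D,E,G}; column 4 has {A,B,C,E}, so it must be F.
(r1,c4): row 1 has {A,C,D,E,F}; column 4 has {A,B,C,E,F}, so it must be G.
(r1,c5): row 1 has {A,C,D,E,F,G}; column 5 has {A,C,D,E,F,G}, so it must be B.
(r2,c2): row 2 has {A,B,C,E,F,G}; column 2 has {A,B,C,E,G}; the diagonal has {A,B,C,E,F,G}, so it must be D.
(r5,c2): row 5 has {A,B,C,E,G}; column 2 has {A,B,C,D,E,G}, so it must be F.
(r5,c4): row 5 has {A,B,C,E,F,G}; column 4 has {A,B,C,E,F,G}, so it must be D.

F C D G B A E / B D E A G C F / E G A C F B D / A B C E D F G / G F B D C E A / D E F B A G C / C A G F E D B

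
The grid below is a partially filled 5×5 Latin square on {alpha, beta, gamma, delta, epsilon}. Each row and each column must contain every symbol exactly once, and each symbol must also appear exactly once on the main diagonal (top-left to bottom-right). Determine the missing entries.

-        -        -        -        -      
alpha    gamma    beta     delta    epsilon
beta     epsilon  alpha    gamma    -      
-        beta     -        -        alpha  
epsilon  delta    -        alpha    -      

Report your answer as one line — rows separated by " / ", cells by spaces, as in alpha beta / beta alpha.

Cell (r1,c1): row 1 is empty so far; column 1 has {alpha,beta,epsilon}; the diagonal has {alpha,gamma} → delta.
Cell (r1,c2): row 1 has {delta}; column 2 has {beta,gamma,delta,epsilon} → alpha.
Cell (r3,c5): row 3 has {alpha,beta,gamma,epsilon}; column 5 has {alpha,epsilon} → delta.
Cell (r4,c1): row 4 has {alpha,beta}; column 1 has {alpha,beta,delta,epsilon} → gamma.
Cell (r4,c4): row 4 has {alpha,beta,gamma}; column 4 has {alpha,gamma,delta}; the diagonal has {alpha,gamma,delta} → epsilon.
Cell (r5,c3): row 5 has {alpha,delta,epsilon}; column 3 has {alpha,beta} → gamma.
Cell (r5,c5): row 5 has {alpha,gamma,delta,epsilon}; column 5 has {alpha,delta,epsilon}; the diagonal has {alpha,gamma,delta,epsilon} → beta.
Cell (r1,c3): row 1 has {alpha,delta}; column 3 has {alpha,beta,gamma} → epsilon.
Cell (r1,c4): row 1 has {alpha,delta,epsilon}; column 4 has {alpha,gamma,delta,epsilon} → beta.
Cell (r1,c5): row 1 has {alpha,beta,delta,epsilon}; column 5 has {alpha,beta,delta,epsilon} → gamma.
Cell (r4,c3): row 4 has {alpha,beta,gamma,epsilon}; column 3 has {alpha,beta,gamma,epsilon} → delta.

delta alpha epsilon beta gamma / alpha gamma beta delta epsilon / beta epsilon alpha gamma delta / gamma beta delta epsilon alpha / epsilon delta gamma alpha beta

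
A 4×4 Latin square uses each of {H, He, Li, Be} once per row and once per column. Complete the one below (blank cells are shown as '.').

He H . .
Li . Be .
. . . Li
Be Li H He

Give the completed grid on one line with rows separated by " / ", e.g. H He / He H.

He H Li Be / Li He Be H / H Be He Li / Be Li H He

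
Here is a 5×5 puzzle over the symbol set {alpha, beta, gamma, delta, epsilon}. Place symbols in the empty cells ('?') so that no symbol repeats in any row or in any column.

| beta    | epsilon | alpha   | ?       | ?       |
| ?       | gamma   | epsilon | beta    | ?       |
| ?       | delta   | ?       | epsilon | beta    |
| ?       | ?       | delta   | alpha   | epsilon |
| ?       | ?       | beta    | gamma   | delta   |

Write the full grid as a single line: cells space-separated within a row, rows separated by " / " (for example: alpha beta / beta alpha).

(r1,c4) = delta
(r1,c5) = gamma
(r2,c5) = alpha
(r3,c3) = gamma
(r4,c1) = gamma
(r4,c2) = beta
(r5,c2) = alpha
(r2,c1) = delta
(r3,c1) = alpha
(r5,c1) = epsilon

beta epsilon alpha delta gamma / delta gamma epsilon beta alpha / alpha delta gamma epsilon beta / gamma beta delta alpha epsilon / epsilon alpha beta gamma delta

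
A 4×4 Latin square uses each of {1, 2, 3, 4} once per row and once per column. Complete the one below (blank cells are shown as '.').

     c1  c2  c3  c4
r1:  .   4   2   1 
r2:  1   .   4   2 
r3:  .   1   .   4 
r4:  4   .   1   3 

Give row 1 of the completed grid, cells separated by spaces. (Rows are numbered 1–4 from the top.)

(r1,c1) = 3

3 4 2 1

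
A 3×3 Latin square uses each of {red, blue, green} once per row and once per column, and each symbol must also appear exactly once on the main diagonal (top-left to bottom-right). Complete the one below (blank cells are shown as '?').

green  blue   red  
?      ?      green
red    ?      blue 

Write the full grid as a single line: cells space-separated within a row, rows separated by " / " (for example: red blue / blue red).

green blue red / blue red green / red green blue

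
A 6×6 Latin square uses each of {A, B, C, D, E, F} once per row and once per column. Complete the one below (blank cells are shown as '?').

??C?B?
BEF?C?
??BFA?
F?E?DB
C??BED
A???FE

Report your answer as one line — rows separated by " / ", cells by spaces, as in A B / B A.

(r2,c6): row 2 has {B,C,E,F}; column 6 has {B,D,E}, so it must be A.
(r3,c6): row 3 has {A,B,F}; column 6 has {A,B,D,E}, so it must be C.
(r5,c3): row 5 has {B,C,D,E}; column 3 has {B,C,E,F}, so it must be A.
(r6,c3): row 6 has {A,E,F}; column 3 has {A,B,C,E,F}, so it must be D.
(r6,c4): row 6 has {A,D,E,F}; column 4 has {B,F}, so it must be C.
(r1,c6): row 1 has {B,C}; column 6 has {A,B,C,D,E}, so it must be F.
(r2,c4): row 2 has {A,B,C,E,F}; column 4 has {B,C,F}, so it must be D.
(r3,c2): row 3 has {A,B,C,F}; column 2 has {E}, so it must be D.
(r4,c4): row 4 has {B,D,E,F}; column 4 has {B,C,D,F}, so it must be A.
(r5,c2): row 5 has {A,B,C,D,E}; column 2 has {D,E}, so it must be F.
(r6,c2): row 6 has {A,C,D,E,F}; column 2 has {D,E,F}, so it must be B.
(r1,c2): row 1 has {B,C,F}; column 2 has {B,D,E,F}, so it must be A.
(r1,c4): row 1 has {A,B,C,F}; column 4 has {A,B,C,D,F}, so it must be E.
(r3,c1): row 3 has {A,B,C,D,F}; column 1 has {A,B,C,F}, so it must be E.
(r4,c2): row 4 has {A,B,D,E,F}; column 2 has {A,B,D,E,F}, so it must be C.
(r1,c1): row 1 has {A,B,C,E,F}; column 1 has {A,B,C,E,F}, so it must be D.

D A C E B F / B E F D C A / E D B F A C / F C E A D B / C F A B E D / A B D C F E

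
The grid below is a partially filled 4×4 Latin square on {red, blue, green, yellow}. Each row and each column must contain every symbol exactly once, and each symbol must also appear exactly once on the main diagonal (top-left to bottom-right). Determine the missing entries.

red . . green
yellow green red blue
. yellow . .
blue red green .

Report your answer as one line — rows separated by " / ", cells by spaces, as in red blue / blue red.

red blue yellow green / yellow green red blue / green yellow blue red / blue red green yellow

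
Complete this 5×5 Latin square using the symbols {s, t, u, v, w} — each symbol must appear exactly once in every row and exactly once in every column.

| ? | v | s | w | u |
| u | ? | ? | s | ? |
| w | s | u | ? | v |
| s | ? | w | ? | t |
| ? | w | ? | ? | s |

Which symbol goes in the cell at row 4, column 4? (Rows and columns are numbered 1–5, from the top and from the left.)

(r1,c1): row 1 has {s,u,v,w}; column 1 has {s,u,w}, so it must be t.
(r2,c2): row 2 has {s,u}; column 2 has {s,v,w}, so it must be t.
(r2,c3): row 2 has {s,t,u}; column 3 has {s,u,w}, so it must be v.
(r2,c5): row 2 has {s,t,u,v}; column 5 has {s,t,u,v}, so it must be w.
(r3,c4): row 3 has {s,u,v,w}; column 4 has {s,w}, so it must be t.
(r4,c2): row 4 has {s,t,w}; column 2 has {s,t,v,w}, so it must be u.
(r4,c4): row 4 has {s,t,u,w}; column 4 has {s,t,w}, so it must be v.

v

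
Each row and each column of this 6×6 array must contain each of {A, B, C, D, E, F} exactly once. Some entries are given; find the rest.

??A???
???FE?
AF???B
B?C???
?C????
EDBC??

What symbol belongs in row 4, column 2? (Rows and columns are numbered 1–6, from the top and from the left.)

A

(r2,c3) = D
(r3,c3) = E
(r3,c4) = D
(r3,c5) = C
(r5,c3) = F
(r2,c1) = C
(r2,c6) = A
(r5,c1) = D
(r5,c6) = E
(r6,c6) = F
(r1,c1) = F
(r2,c2) = B
(r4,c6) = D
(r6,c5) = A
(r1,c2) = E
(r1,c4) = B
(r1,c5) = D
(r1,c6) = C
(r4,c2) = A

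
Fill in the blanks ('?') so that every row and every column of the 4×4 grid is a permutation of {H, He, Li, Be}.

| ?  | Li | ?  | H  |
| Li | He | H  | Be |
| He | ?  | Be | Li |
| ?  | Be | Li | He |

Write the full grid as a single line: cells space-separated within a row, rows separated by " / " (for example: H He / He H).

(r1,c1) = Be
(r1,c3) = He
(r3,c2) = H
(r4,c1) = H

Be Li He H / Li He H Be / He H Be Li / H Be Li He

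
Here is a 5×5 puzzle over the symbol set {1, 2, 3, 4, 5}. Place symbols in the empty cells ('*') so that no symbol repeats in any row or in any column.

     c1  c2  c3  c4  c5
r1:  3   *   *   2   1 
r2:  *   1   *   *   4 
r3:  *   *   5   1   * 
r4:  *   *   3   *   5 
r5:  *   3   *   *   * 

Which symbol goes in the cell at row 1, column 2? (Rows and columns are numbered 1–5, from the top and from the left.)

Cell (r1,c3): row 1 has {1,2,3}; column 3 has {3,5} → 4.
Cell (r2,c3): row 2 has {1,4}; column 3 has {3,4,5} → 2.
Cell (r4,c4): row 4 has {3,5}; column 4 has {1,2} → 4.
Cell (r5,c3): row 5 has {3}; column 3 has {2,3,4,5} → 1.
Cell (r5,c4): row 5 has {1,3}; column 4 has {1,2,4} → 5.
Cell (r5,c5): row 5 has {1,3,5}; column 5 has {1,4,5} → 2.
Cell (r1,c2): row 1 has {1,2,3,4}; column 2 has {1,3} → 5.

5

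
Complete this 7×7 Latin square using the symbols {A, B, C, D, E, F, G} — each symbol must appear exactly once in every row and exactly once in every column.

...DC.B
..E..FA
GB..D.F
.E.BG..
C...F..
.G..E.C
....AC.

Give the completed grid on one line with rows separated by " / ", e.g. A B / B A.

E A F D C G B / D C E G B F A / G B A C D E F / F E C B G A D / C D G A F B E / A G B F E D C / B F D E A C G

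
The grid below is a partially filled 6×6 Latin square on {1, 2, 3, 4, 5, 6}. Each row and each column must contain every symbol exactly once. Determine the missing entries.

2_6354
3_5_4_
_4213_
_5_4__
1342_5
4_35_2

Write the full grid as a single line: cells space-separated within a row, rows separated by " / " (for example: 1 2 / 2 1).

At row 1, column 2: row 1 has {2,3,4,5,6}; column 2 has {3,4,5}; that leaves 1.
At row 2, column 4: row 2 has {3,4,5}; column 4 has {1,2,3,4,5}; that leaves 6.
At row 2, column 6: row 2 has {3,4,5,6}; column 6 has {2,4,5}; that leaves 1.
At row 3, column 6: row 3 has {1,2,3,4}; column 6 has {1,2,4,5}; that leaves 6.
At row 4, column 1: row 4 has {4,5}; column 1 has {1,2,3,4}; that leaves 6.
At row 4, column 3: row 4 has {4,5,6}; column 3 has {2,3,4,5,6}; that leaves 1.
At row 4, column 5: row 4 has {1,4,5,6}; column 5 has {3,4,5}; that leaves 2.
At row 4, column 6: row 4 has {1,2,4,5,6}; column 6 has {1,2,4,5,6}; that leaves 3.
At row 5, column 5: row 5 has {1,2,3,4,5}; column 5 has {2,3,4,5}; that leaves 6.
At row 6, column 2: row 6 has {2,3,4,5}; column 2 has {1,3,4,5}; that leaves 6.
At row 6, column 5: row 6 has {2,3,4,5,6}; column 5 has {2,3,4,5,6}; that leaves 1.
At row 2, column 2: row 2 has {1,3,4,5,6}; column 2 has {1,3,4,5,6}; that leaves 2.
At row 3, column 1: row 3 has {1,2,3,4,6}; column 1 has {1,2,3,4,6}; that leaves 5.

2 1 6 3 5 4 / 3 2 5 6 4 1 / 5 4 2 1 3 6 / 6 5 1 4 2 3 / 1 3 4 2 6 5 / 4 6 3 5 1 2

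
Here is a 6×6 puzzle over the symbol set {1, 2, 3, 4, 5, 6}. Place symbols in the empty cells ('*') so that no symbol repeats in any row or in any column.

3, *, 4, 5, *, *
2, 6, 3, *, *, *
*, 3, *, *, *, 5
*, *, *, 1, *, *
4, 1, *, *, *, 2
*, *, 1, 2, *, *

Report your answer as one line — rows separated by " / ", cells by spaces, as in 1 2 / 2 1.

3 2 4 5 1 6 / 2 6 3 4 5 1 / 1 3 2 6 4 5 / 5 4 6 1 2 3 / 4 1 5 3 6 2 / 6 5 1 2 3 4

At row 1, column 2: row 1 has {3,4,5}; column 2 has {1,3,6}; that leaves 2.
At row 2, column 4: row 2 has {2,3,6}; column 4 has {1,2,5}; that leaves 4.
At row 2, column 6: row 2 has {2,3,4,6}; column 6 has {2,5}; that leaves 1.
At row 3, column 4: row 3 has {3,5}; column 4 has {1,2,4,5}; that leaves 6.
At row 5, column 4: row 5 has {1,2,4}; column 4 has {1,2,4,5,6}; that leaves 3.
At row 1, column 6: row 1 has {2,3,4,5}; column 6 has {1,2,5}; that leaves 6.
At row 2, column 5: row 2 has {1,2,3,4,6}; column 5 is empty so far; that leaves 5.
At row 3, column 1: row 3 has {3,5,6}; column 1 has {2,3,4}; that leaves 1.
At row 3, column 3: row 3 has {1,3,5,6}; column 3 has {1,3,4}; that leaves 2.
At row 3, column 5: row 3 has {1,2,3,5,6}; column 5 has {5}; that leaves 4.
At row 5, column 5: row 5 has {1,2,3,4}; column 5 has {4,5}; that leaves 6.
At row 6, column 5: row 6 has {1,2}; column 5 has {4,5,6}; that leaves 3.
At row 6, column 6: row 6 has {1,2,3}; column 6 has {1,2,5,6}; that leaves 4.
At row 1, column 5: row 1 has {2,3,4,5,6}; column 5 has {3,4,5,6}; that leaves 1.
At row 4, column 5: row 4 has {1}; column 5 has {1,3,4,5,6}; that leaves 2.
At row 4, column 6: row 4 has {1,2}; column 6 has {1,2,4,5,6}; that leaves 3.
At row 5, column 3: row 5 has {1,2,3,4,6}; column 3 has {1,2,3,4}; that leaves 5.
At row 6, column 2: row 6 has {1,2,3,4}; column 2 has {1,2,3,6}; that leaves 5.
At row 4, column 2: row 4 has {1,2,3}; column 2 has {1,2,3,5,6}; that leaves 4.
At row 4, column 3: row 4 has {1,2,3,4}; column 3 has {1,2,3,4,5}; that leaves 6.
At row 6, column 1: row 6 has {1,2,3,4,5}; column 1 has {1,2,3,4}; that leaves 6.
At row 4, column 1: row 4 has {1,2,3,4,6}; column 1 has {1,2,3,4,6}; that leaves 5.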